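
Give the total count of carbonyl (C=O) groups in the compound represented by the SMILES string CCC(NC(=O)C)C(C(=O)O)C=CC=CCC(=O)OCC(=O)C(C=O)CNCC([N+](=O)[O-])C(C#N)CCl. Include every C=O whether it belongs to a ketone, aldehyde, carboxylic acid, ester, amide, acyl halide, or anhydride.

5

CH(NHCOCH3): amide, 1 C=O (running total 1).
CH(COOH): carboxylic acid, 1 C=O (running total 2).
CH2COOCH2: ester, 1 C=O (running total 3).
CO: ketone, 1 C=O (running total 4).
CH(CHO): aldehyde, 1 C=O (running total 5).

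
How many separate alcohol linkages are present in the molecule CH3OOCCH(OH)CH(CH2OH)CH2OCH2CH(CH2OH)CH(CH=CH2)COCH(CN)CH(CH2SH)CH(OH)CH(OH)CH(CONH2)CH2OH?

CH3O–C(=O)–: carbonyl C bonded to C and to –OCH3 → ester (not ketone + ether).
–OH on an sp³ carbon → alcohol (secondary).
pendant –CH2OH on an sp³ backbone C → alcohol.
C–O–C with sp³ carbons on both sides and no adjacent C=O → ether.
pendant –CH2OH on an sp³ backbone C → alcohol.
pendant –CH=CH2: C=C double bond → alkene.
–C(=O)– with carbon on both sides → ketone.
pendant –C≡N: nitrile.
pendant –CH2SH → thiol.
–OH on an sp³ carbon → alcohol (secondary).
–OH on an sp³ carbon → alcohol (secondary).
pendant –CONH2: carbonyl C bonded to C and N → amide.
–OH on an sp³ carbon → alcohol.
Alcohol appears at: CH(OH), CH(CH2OH), CH(CH2OH), CH(OH), CH(OH), CH2OH → 6.

6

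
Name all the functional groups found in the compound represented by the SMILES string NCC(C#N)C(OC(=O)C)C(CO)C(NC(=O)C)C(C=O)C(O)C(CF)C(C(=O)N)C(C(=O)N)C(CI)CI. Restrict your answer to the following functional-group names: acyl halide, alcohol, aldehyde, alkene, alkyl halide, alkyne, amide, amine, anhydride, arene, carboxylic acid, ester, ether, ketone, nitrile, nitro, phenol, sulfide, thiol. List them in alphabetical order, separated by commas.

Reading the structure from left to right:
  H2NCH2: –NH2 on an sp³ carbon with no adjacent C=O → amine.
  CH(CN): pendant –C≡N: nitrile.
  CH(OCOCH3): pendant –OC(=O)CH3: an acyloxy group → ester.
  CH(CH2OH): pendant –CH2OH on an sp³ backbone C → alcohol.
  CH(NHCOCH3): pendant –NHC(=O)CH3: N bonded to a carbonyl → amide (not amine).
  CH(CHO): pendant –CHO: carbonyl C bonded to C and H → aldehyde.
  CH(OH): –OH on an sp³ carbon → alcohol (secondary).
  CH(CH2F): pendant –CH2X: halogen on sp³ carbon → alkyl halide.
  CH(CONH2): pendant –CONH2: carbonyl C bonded to C and N → amide.
  CH(CONH2): pendant –CONH2: carbonyl C bonded to C and N → amide.
  CH(CH2I): pendant –CH2X: halogen on sp³ carbon → alkyl halide.
  CH2I: halogen on an sp³ carbon → alkyl halide.

alcohol, aldehyde, alkyl halide, amide, amine, ester, nitrile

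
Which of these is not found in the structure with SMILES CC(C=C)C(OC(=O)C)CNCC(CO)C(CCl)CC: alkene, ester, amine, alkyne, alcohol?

alkyne

alcohol: present (CH(CH2OH) — pendant –CH2OH on an sp³ backbone C → alcohol).
alkene: present (CH(CH=CH2) — pendant –CH=CH2: C=C double bond → alkene).
amine: present (CH2NHCH2 — C–N–C with sp³ carbons and no adjacent C=O → amine (secondary)).
ester: present (CH(OCOCH3) — pendant –OC(=O)CH3: an acyloxy group → ester).
alkyne: no segment matches this pattern.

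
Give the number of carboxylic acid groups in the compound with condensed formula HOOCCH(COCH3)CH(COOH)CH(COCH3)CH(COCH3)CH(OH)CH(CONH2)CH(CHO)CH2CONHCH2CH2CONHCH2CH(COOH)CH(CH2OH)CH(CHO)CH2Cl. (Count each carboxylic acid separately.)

Working along the chain:
  HOOC: –COOH: carbonyl C bonded to –OH and C → carboxylic acid (the –OH is not a separate alcohol).
  CH(COCH3): pendant –COCH3: carbonyl C bonded to two carbons → ketone.
  CH(COOH): pendant –COOH: carbonyl C bonded to C and –OH → carboxylic acid.
  CH(COCH3): pendant –COCH3: carbonyl C bonded to two carbons → ketone.
  CH(COCH3): pendant –COCH3: carbonyl C bonded to two carbons → ketone.
  CH(OH): –OH on an sp³ carbon → alcohol (secondary).
  CH(CONH2): pendant –CONH2: carbonyl C bonded to C and N → amide.
  CH(CHO): pendant –CHO: carbonyl C bonded to C and H → aldehyde.
  CH2CONHCH2: –C(=O)–N– linkage → amide (the N is not an amine).
  CH2CONHCH2: –C(=O)–N– linkage → amide (the N is not an amine).
  CH(COOH): pendant –COOH: carbonyl C bonded to C and –OH → carboxylic acid.
  CH(CH2OH): pendant –CH2OH on an sp³ backbone C → alcohol.
  CH(CHO): pendant –CHO: carbonyl C bonded to C and H → aldehyde.
  CH2Cl: halogen on an sp³ carbon → alkyl halide.
Carboxylic acid appears at: HOOC, CH(COOH), CH(COOH) → 3.

3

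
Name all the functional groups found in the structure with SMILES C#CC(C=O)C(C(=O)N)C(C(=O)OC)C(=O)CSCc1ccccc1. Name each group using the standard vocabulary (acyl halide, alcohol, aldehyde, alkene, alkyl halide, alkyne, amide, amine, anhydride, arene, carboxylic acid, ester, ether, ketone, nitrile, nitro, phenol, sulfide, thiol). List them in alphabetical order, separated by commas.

aldehyde, alkyne, amide, arene, ester, ketone, sulfide

C≡C triple bond → alkyne.
pendant –CHO: carbonyl C bonded to C and H → aldehyde.
pendant –CONH2: carbonyl C bonded to C and N → amide.
pendant –COOCH3: carbonyl C bonded to C and –OCH3 → ester.
–C(=O)– with carbon on both sides → ketone.
C–S–C linkage → sulfide (thioether).
–C6H5 phenyl ring → arene.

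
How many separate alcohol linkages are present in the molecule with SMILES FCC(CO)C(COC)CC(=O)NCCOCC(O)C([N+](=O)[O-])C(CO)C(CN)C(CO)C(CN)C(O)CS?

Working along the chain:
  FCH2: halogen on an sp³ carbon → alkyl halide.
  CH(CH2OH): pendant –CH2OH on an sp³ backbone C → alcohol.
  CH(CH2OCH3): pendant –CH2OCH3: C–O–C linkage → ether.
  CH2CONHCH2: –C(=O)–N– linkage → amide (the N is not an amine).
  CH2OCH2: C–O–C with sp³ carbons on both sides and no adjacent C=O → ether.
  CH(OH): –OH on an sp³ carbon → alcohol (secondary).
  CH(NO2): –NO2 on an sp³ carbon → nitro (the N=O is not a carbonyl).
  CH(CH2OH): pendant –CH2OH on an sp³ backbone C → alcohol.
  CH(CH2NH2): pendant –CH2NH2: N on sp³ C, no adjacent C=O → amine.
  CH(CH2OH): pendant –CH2OH on an sp³ backbone C → alcohol.
  CH(CH2NH2): pendant –CH2NH2: N on sp³ C, no adjacent C=O → amine.
  CH(OH): –OH on an sp³ carbon → alcohol (secondary).
  CH2SH: –SH on an sp³ carbon → thiol.
Alcohol appears at: CH(CH2OH), CH(OH), CH(CH2OH), CH(CH2OH), CH(OH) → 5.

5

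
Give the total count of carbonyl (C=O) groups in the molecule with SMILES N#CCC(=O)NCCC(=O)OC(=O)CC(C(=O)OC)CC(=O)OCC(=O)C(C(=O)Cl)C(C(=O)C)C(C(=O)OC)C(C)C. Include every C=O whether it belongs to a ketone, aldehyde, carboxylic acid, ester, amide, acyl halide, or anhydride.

9

CH2CONHCH2: amide, 1 C=O (running total 1).
CH2CO-O-COCH2: anhydride, 2 C=O (running total 3).
CH(COOCH3): ester, 1 C=O (running total 4).
CH2COOCH2: ester, 1 C=O (running total 5).
CO: ketone, 1 C=O (running total 6).
CH(COCl): acyl halide, 1 C=O (running total 7).
CH(COCH3): ketone, 1 C=O (running total 8).
CH(COOCH3): ester, 1 C=O (running total 9).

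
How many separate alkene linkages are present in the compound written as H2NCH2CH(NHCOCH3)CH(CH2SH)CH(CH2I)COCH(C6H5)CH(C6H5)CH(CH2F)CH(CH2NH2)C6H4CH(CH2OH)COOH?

Reading the structure from left to right:
  H2NCH2: –NH2 on an sp³ carbon with no adjacent C=O → amine.
  CH(NHCOCH3): pendant –NHC(=O)CH3: N bonded to a carbonyl → amide (not amine).
  CH(CH2SH): pendant –CH2SH → thiol.
  CH(CH2I): pendant –CH2X: halogen on sp³ carbon → alkyl halide.
  CO: –C(=O)– with carbon on both sides → ketone.
  CH(C6H5): pendant –C6H5: benzene ring → arene.
  CH(C6H5): pendant –C6H5: benzene ring → arene.
  CH(CH2F): pendant –CH2X: halogen on sp³ carbon → alkyl halide.
  CH(CH2NH2): pendant –CH2NH2: N on sp³ C, no adjacent C=O → amine.
  C6H4: para-disubstituted benzene ring → arene.
  CH(CH2OH): pendant –CH2OH on an sp³ backbone C → alcohol.
  COOH: –COOH: carbonyl C bonded to –OH and C → carboxylic acid (the –OH is not a separate alcohol).
No segment is a alkene: CH(C6H5) is arene, not alkene; CH(C6H5) is arene, not alkene; C6H4 is arene, not alkene. → 0.

0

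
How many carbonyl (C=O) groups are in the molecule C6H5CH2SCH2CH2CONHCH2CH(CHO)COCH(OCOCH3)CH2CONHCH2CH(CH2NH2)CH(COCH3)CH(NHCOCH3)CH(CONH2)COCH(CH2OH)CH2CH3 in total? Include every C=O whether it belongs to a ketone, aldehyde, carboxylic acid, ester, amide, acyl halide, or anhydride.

CH2CONHCH2: amide, 1 C=O (running total 1).
CH(CHO): aldehyde, 1 C=O (running total 2).
CO: ketone, 1 C=O (running total 3).
CH(OCOCH3): ester, 1 C=O (running total 4).
CH2CONHCH2: amide, 1 C=O (running total 5).
CH(COCH3): ketone, 1 C=O (running total 6).
CH(NHCOCH3): amide, 1 C=O (running total 7).
CH(CONH2): amide, 1 C=O (running total 8).
CO: ketone, 1 C=O (running total 9).

9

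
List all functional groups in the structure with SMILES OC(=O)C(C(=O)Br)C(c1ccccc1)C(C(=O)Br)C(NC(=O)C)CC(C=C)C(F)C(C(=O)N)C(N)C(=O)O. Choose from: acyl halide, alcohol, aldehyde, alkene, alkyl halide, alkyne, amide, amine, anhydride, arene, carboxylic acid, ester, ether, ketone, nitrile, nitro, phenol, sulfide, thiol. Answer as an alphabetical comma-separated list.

–COOH: carbonyl C bonded to –OH and C → carboxylic acid (the –OH is not a separate alcohol).
pendant –C(=O)X: carbonyl C bonded to C and halogen → acyl halide.
pendant –C6H5: benzene ring → arene.
pendant –C(=O)X: carbonyl C bonded to C and halogen → acyl halide.
pendant –NHC(=O)CH3: N bonded to a carbonyl → amide (not amine).
pendant –CH=CH2: C=C double bond → alkene.
halogen on an sp³ carbon → alkyl halide.
pendant –CONH2: carbonyl C bonded to C and N → amide.
–NH2 on an sp³ carbon with no adjacent C=O → amine.
–COOH: carbonyl C bonded to –OH and C → carboxylic acid (the –OH is not a separate alcohol).

acyl halide, alkene, alkyl halide, amide, amine, arene, carboxylic acid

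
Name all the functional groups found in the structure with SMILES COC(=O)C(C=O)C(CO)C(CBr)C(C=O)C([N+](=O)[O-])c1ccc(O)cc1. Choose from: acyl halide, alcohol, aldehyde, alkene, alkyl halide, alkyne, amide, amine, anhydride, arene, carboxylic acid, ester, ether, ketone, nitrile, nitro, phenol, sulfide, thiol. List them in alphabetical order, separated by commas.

alcohol, aldehyde, alkyl halide, arene, ester, nitro, phenol

CH3O–C(=O)–: carbonyl C bonded to C and to –OCH3 → ester (not ketone + ether).
pendant –CHO: carbonyl C bonded to C and H → aldehyde.
pendant –CH2OH on an sp³ backbone C → alcohol.
pendant –CH2X: halogen on sp³ carbon → alkyl halide.
pendant –CHO: carbonyl C bonded to C and H → aldehyde.
–NO2 on an sp³ carbon → nitro (the N=O is not a carbonyl).
–OH attached directly to an aromatic ring → phenol (not alcohol); the ring itself is an arene.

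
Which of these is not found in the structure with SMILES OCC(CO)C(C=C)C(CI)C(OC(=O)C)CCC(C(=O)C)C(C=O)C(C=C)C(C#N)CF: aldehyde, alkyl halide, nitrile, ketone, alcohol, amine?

nitrile: present (CH(CN) — pendant –C≡N: nitrile).
ketone: present (CH(COCH3) — pendant –COCH3: carbonyl C bonded to two carbons → ketone).
aldehyde: present (CH(CHO) — pendant –CHO: carbonyl C bonded to C and H → aldehyde).
alcohol: present (HOCH2 — HO– on an sp³ carbon → alcohol).
alkyl halide: present (CH(CH2I) — pendant –CH2X: halogen on sp³ carbon → alkyl halide).
amine: no segment matches this pattern.

amine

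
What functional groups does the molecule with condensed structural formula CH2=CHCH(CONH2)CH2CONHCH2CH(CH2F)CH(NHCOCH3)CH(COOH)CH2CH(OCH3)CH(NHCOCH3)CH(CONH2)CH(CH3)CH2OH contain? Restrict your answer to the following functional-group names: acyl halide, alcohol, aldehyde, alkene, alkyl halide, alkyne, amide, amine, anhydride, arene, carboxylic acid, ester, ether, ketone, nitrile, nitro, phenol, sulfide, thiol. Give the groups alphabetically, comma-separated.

alcohol, alkene, alkyl halide, amide, carboxylic acid, ether

C=C double bond → alkene.
pendant –CONH2: carbonyl C bonded to C and N → amide.
–C(=O)–N– linkage → amide (the N is not an amine).
pendant –CH2X: halogen on sp³ carbon → alkyl halide.
pendant –NHC(=O)CH3: N bonded to a carbonyl → amide (not amine).
pendant –COOH: carbonyl C bonded to C and –OH → carboxylic acid.
pendant –OCH3: C–O–C with sp³ C, no adjacent C=O → ether.
pendant –NHC(=O)CH3: N bonded to a carbonyl → amide (not amine).
pendant –CONH2: carbonyl C bonded to C and N → amide.
–OH on an sp³ carbon → alcohol.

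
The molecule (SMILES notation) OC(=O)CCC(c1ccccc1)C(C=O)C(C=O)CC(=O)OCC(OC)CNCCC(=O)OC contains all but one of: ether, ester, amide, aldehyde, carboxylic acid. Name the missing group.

carboxylic acid: present (HOOC — –COOH: carbonyl C bonded to –OH and C → carboxylic acid (the –OH is not a separate alcohol)).
ester: present (CH2COOCH2 — –C(=O)–O–C with C on the carbonyl side → ester).
aldehyde: present (CH(CHO) — pendant –CHO: carbonyl C bonded to C and H → aldehyde).
ether: present (CH(OCH3) — pendant –OCH3: C–O–C with sp³ C, no adjacent C=O → ether).
amide: no segment matches this pattern.

amide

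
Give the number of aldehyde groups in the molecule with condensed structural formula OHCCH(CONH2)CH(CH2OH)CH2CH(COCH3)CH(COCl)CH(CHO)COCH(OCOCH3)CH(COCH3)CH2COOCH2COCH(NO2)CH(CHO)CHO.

4

Working along the chain:
  OHC: terminal –CHO: carbonyl C bonded to H and C → aldehyde.
  CH(CONH2): pendant –CONH2: carbonyl C bonded to C and N → amide.
  CH(CH2OH): pendant –CH2OH on an sp³ backbone C → alcohol.
  CH(COCH3): pendant –COCH3: carbonyl C bonded to two carbons → ketone.
  CH(COCl): pendant –C(=O)X: carbonyl C bonded to C and halogen → acyl halide.
  CH(CHO): pendant –CHO: carbonyl C bonded to C and H → aldehyde.
  CO: –C(=O)– with carbon on both sides → ketone.
  CH(OCOCH3): pendant –OC(=O)CH3: an acyloxy group → ester.
  CH(COCH3): pendant –COCH3: carbonyl C bonded to two carbons → ketone.
  CH2COOCH2: –C(=O)–O–C with C on the carbonyl side → ester.
  CO: –C(=O)– with carbon on both sides → ketone.
  CH(NO2): –NO2 on an sp³ carbon → nitro (the N=O is not a carbonyl).
  CH(CHO): pendant –CHO: carbonyl C bonded to C and H → aldehyde.
  CHO: terminal –CHO: carbonyl C bonded to H and C → aldehyde.
Aldehyde appears at: OHC, CH(CHO), CH(CHO), CHO → 4.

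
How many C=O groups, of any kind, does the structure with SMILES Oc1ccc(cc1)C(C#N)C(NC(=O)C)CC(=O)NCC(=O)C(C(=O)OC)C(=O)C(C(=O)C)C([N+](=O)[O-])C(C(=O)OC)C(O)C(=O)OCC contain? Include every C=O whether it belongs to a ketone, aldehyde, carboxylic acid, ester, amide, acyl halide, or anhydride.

8

CH(NHCOCH3): amide, 1 C=O (running total 1).
CH2CONHCH2: amide, 1 C=O (running total 2).
CO: ketone, 1 C=O (running total 3).
CH(COOCH3): ester, 1 C=O (running total 4).
CO: ketone, 1 C=O (running total 5).
CH(COCH3): ketone, 1 C=O (running total 6).
CH(COOCH3): ester, 1 C=O (running total 7).
COOCH2CH3: ester, 1 C=O (running total 8).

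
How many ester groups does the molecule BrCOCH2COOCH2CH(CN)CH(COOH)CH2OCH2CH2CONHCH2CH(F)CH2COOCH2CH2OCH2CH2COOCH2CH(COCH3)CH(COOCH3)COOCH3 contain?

5

Taking each segment in turn:
  BrCO: –C(=O)Br: carbonyl C bonded to C and to a halogen → acyl halide (not alkyl halide).
  CH2COOCH2: –C(=O)–O–C with C on the carbonyl side → ester.
  CH(CN): pendant –C≡N: nitrile.
  CH(COOH): pendant –COOH: carbonyl C bonded to C and –OH → carboxylic acid.
  CH2OCH2: C–O–C with sp³ carbons on both sides and no adjacent C=O → ether.
  CH2CONHCH2: –C(=O)–N– linkage → amide (the N is not an amine).
  CH(F): halogen on an sp³ carbon → alkyl halide.
  CH2COOCH2: –C(=O)–O–C with C on the carbonyl side → ester.
  CH2OCH2: C–O–C with sp³ carbons on both sides and no adjacent C=O → ether.
  CH2COOCH2: –C(=O)–O–C with C on the carbonyl side → ester.
  CH(COCH3): pendant –COCH3: carbonyl C bonded to two carbons → ketone.
  CH(COOCH3): pendant –COOCH3: carbonyl C bonded to C and –OCH3 → ester.
  COOCH3: –C(=O)OCH3: carbonyl C bonded to C and to –OCH3 → ester (not ketone + ether).
Ester appears at: CH2COOCH2, CH2COOCH2, CH2COOCH2, CH(COOCH3), COOCH3 → 5.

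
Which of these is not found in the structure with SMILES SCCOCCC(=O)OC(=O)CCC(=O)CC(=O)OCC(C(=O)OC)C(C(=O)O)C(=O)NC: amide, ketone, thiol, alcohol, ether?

amide: present (CONHCH3 — –C(=O)NHCH3: carbonyl C bonded to C and to N → amide (the N is not an amine)).
ether: present (CH2OCH2 — C–O–C with sp³ carbons on both sides and no adjacent C=O → ether).
thiol: present (HSCH2 — –SH on an sp³ carbon → thiol).
ketone: present (CO — –C(=O)– with carbon on both sides → ketone).
alcohol: absent. In CH(COOH), the –OH sits on a carbonyl carbon, making it part of a carboxylic acid, not an alcohol.

alcohol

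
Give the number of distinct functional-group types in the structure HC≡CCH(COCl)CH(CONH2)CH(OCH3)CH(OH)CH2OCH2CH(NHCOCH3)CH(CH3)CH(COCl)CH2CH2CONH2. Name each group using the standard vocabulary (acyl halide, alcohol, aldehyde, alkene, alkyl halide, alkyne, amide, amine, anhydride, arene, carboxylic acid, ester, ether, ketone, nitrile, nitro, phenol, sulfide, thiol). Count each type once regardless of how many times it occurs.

Working along the chain:
  HC≡C: C≡C triple bond → alkyne.
  CH(COCl): pendant –C(=O)X: carbonyl C bonded to C and halogen → acyl halide.
  CH(CONH2): pendant –CONH2: carbonyl C bonded to C and N → amide.
  CH(OCH3): pendant –OCH3: C–O–C with sp³ C, no adjacent C=O → ether.
  CH(OH): –OH on an sp³ carbon → alcohol (secondary).
  CH2OCH2: C–O–C with sp³ carbons on both sides and no adjacent C=O → ether.
  CH(NHCOCH3): pendant –NHC(=O)CH3: N bonded to a carbonyl → amide (not amine).
  CH(COCl): pendant –C(=O)X: carbonyl C bonded to C and halogen → acyl halide.
  CONH2: –C(=O)NH2: carbonyl C bonded to C and to N → amide (the N is not a separate amine).
Distinct types present: acyl halide, alcohol, alkyne, amide, ether.

5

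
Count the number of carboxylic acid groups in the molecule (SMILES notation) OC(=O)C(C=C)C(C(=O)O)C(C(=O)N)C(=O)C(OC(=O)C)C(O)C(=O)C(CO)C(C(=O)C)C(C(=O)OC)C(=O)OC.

–COOH: carbonyl C bonded to –OH and C → carboxylic acid (the –OH is not a separate alcohol).
pendant –CH=CH2: C=C double bond → alkene.
pendant –COOH: carbonyl C bonded to C and –OH → carboxylic acid.
pendant –CONH2: carbonyl C bonded to C and N → amide.
–C(=O)– with carbon on both sides → ketone.
pendant –OC(=O)CH3: an acyloxy group → ester.
–OH on an sp³ carbon → alcohol (secondary).
–C(=O)– with carbon on both sides → ketone.
pendant –CH2OH on an sp³ backbone C → alcohol.
pendant –COCH3: carbonyl C bonded to two carbons → ketone.
pendant –COOCH3: carbonyl C bonded to C and –OCH3 → ester.
–C(=O)OCH3: carbonyl C bonded to C and to –OCH3 → ester (not ketone + ether).
Carboxylic acid appears at: HOOC, CH(COOH) → 2.

2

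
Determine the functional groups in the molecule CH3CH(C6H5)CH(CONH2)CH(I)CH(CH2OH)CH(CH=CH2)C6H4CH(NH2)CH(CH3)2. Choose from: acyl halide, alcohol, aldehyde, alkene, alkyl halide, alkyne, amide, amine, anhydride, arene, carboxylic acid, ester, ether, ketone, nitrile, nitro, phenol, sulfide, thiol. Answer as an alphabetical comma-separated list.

Reading the structure from left to right:
  CH(C6H5): pendant –C6H5: benzene ring → arene.
  CH(CONH2): pendant –CONH2: carbonyl C bonded to C and N → amide.
  CH(I): halogen on an sp³ carbon → alkyl halide.
  CH(CH2OH): pendant –CH2OH on an sp³ backbone C → alcohol.
  CH(CH=CH2): pendant –CH=CH2: C=C double bond → alkene.
  C6H4: para-disubstituted benzene ring → arene.
  CH(NH2): –NH2 on an sp³ carbon with no adjacent C=O → amine.

alcohol, alkene, alkyl halide, amide, amine, arene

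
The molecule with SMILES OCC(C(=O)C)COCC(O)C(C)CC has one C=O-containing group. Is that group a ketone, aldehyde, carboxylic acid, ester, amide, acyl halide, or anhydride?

The carbonyl is in the CH(COCH3) segment: pendant –COCH3: carbonyl C bonded to two carbons → ketone.

ketone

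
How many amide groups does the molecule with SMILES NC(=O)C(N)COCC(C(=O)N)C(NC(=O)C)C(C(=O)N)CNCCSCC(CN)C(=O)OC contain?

4

Taking each segment in turn:
  H2NCO: –C(=O)NH2: carbonyl C bonded to C and to N → amide (the N is not a separate amine).
  CH(NH2): –NH2 on an sp³ carbon with no adjacent C=O → amine.
  CH2OCH2: C–O–C with sp³ carbons on both sides and no adjacent C=O → ether.
  CH(CONH2): pendant –CONH2: carbonyl C bonded to C and N → amide.
  CH(NHCOCH3): pendant –NHC(=O)CH3: N bonded to a carbonyl → amide (not amine).
  CH(CONH2): pendant –CONH2: carbonyl C bonded to C and N → amide.
  CH2NHCH2: C–N–C with sp³ carbons and no adjacent C=O → amine (secondary).
  CH2SCH2: C–S–C linkage → sulfide (thioether).
  CH(CH2NH2): pendant –CH2NH2: N on sp³ C, no adjacent C=O → amine.
  COOCH3: –C(=O)OCH3: carbonyl C bonded to C and to –OCH3 → ester (not ketone + ether).
Amide appears at: H2NCO, CH(CONH2), CH(NHCOCH3), CH(CONH2) → 4.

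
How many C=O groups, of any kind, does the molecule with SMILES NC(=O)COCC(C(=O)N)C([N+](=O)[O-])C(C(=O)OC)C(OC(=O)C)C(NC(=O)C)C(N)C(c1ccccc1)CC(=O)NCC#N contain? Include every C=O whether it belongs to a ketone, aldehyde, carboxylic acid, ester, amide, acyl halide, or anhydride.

6

H2NCO: amide, 1 C=O (running total 1).
CH(CONH2): amide, 1 C=O (running total 2).
CH(COOCH3): ester, 1 C=O (running total 3).
CH(OCOCH3): ester, 1 C=O (running total 4).
CH(NHCOCH3): amide, 1 C=O (running total 5).
CH2CONHCH2: amide, 1 C=O (running total 6).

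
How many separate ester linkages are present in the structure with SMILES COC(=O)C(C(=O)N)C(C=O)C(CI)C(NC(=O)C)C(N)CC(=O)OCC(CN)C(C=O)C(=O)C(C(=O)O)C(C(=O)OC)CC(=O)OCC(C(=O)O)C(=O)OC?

Reading the structure from left to right:
  CH3OOC: CH3O–C(=O)–: carbonyl C bonded to C and to –OCH3 → ester (not ketone + ether).
  CH(CONH2): pendant –CONH2: carbonyl C bonded to C and N → amide.
  CH(CHO): pendant –CHO: carbonyl C bonded to C and H → aldehyde.
  CH(CH2I): pendant –CH2X: halogen on sp³ carbon → alkyl halide.
  CH(NHCOCH3): pendant –NHC(=O)CH3: N bonded to a carbonyl → amide (not amine).
  CH(NH2): –NH2 on an sp³ carbon with no adjacent C=O → amine.
  CH2COOCH2: –C(=O)–O–C with C on the carbonyl side → ester.
  CH(CH2NH2): pendant –CH2NH2: N on sp³ C, no adjacent C=O → amine.
  CH(CHO): pendant –CHO: carbonyl C bonded to C and H → aldehyde.
  CO: –C(=O)– with carbon on both sides → ketone.
  CH(COOH): pendant –COOH: carbonyl C bonded to C and –OH → carboxylic acid.
  CH(COOCH3): pendant –COOCH3: carbonyl C bonded to C and –OCH3 → ester.
  CH2COOCH2: –C(=O)–O–C with C on the carbonyl side → ester.
  CH(COOH): pendant –COOH: carbonyl C bonded to C and –OH → carboxylic acid.
  COOCH3: –C(=O)OCH3: carbonyl C bonded to C and to –OCH3 → ester (not ketone + ether).
Ester appears at: CH3OOC, CH2COOCH2, CH(COOCH3), CH2COOCH2, COOCH3 → 5.

5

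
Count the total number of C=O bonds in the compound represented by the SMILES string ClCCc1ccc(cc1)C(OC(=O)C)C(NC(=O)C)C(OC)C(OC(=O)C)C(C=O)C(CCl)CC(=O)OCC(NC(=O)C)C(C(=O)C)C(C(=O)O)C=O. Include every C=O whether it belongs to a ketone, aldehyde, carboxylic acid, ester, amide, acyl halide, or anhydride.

9

CH(OCOCH3): ester, 1 C=O (running total 1).
CH(NHCOCH3): amide, 1 C=O (running total 2).
CH(OCOCH3): ester, 1 C=O (running total 3).
CH(CHO): aldehyde, 1 C=O (running total 4).
CH2COOCH2: ester, 1 C=O (running total 5).
CH(NHCOCH3): amide, 1 C=O (running total 6).
CH(COCH3): ketone, 1 C=O (running total 7).
CH(COOH): carboxylic acid, 1 C=O (running total 8).
CHO: aldehyde, 1 C=O (running total 9).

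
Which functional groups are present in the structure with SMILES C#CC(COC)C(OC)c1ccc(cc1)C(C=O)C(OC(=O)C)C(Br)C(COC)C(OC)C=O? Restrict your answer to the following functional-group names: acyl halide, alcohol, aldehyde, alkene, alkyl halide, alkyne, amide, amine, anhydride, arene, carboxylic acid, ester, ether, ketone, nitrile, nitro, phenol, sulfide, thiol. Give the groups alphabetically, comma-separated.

C≡C triple bond → alkyne.
pendant –CH2OCH3: C–O–C linkage → ether.
pendant –OCH3: C–O–C with sp³ C, no adjacent C=O → ether.
para-disubstituted benzene ring → arene.
pendant –CHO: carbonyl C bonded to C and H → aldehyde.
pendant –OC(=O)CH3: an acyloxy group → ester.
halogen on an sp³ carbon → alkyl halide.
pendant –CH2OCH3: C–O–C linkage → ether.
pendant –OCH3: C–O–C with sp³ C, no adjacent C=O → ether.
terminal –CHO: carbonyl C bonded to H and C → aldehyde.

aldehyde, alkyl halide, alkyne, arene, ester, ether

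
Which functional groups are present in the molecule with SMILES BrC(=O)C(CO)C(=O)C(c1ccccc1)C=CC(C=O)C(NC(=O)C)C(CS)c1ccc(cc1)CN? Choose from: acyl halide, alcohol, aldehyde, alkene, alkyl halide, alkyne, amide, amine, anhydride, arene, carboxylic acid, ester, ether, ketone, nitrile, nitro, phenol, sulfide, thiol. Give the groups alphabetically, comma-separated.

–C(=O)Br: carbonyl C bonded to C and to a halogen → acyl halide (not alkyl halide).
pendant –CH2OH on an sp³ backbone C → alcohol.
–C(=O)– with carbon on both sides → ketone.
pendant –C6H5: benzene ring → arene.
C=C double bond → alkene.
pendant –CHO: carbonyl C bonded to C and H → aldehyde.
pendant –NHC(=O)CH3: N bonded to a carbonyl → amide (not amine).
pendant –CH2SH → thiol.
para-disubstituted benzene ring → arene.
–NH2 on an sp³ carbon with no adjacent C=O → amine.

acyl halide, alcohol, aldehyde, alkene, amide, amine, arene, ketone, thiol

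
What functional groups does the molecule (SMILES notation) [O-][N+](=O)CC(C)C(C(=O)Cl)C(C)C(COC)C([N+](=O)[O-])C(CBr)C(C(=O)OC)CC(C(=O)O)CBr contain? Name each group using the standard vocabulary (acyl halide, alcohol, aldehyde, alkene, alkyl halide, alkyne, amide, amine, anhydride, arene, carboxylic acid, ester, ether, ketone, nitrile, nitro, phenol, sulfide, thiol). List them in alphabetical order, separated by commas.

Reading the structure from left to right:
  O2NCH2: –NO2 on carbon → nitro group.
  CH(COCl): pendant –C(=O)X: carbonyl C bonded to C and halogen → acyl halide.
  CH(CH2OCH3): pendant –CH2OCH3: C–O–C linkage → ether.
  CH(NO2): –NO2 on an sp³ carbon → nitro (the N=O is not a carbonyl).
  CH(CH2Br): pendant –CH2X: halogen on sp³ carbon → alkyl halide.
  CH(COOCH3): pendant –COOCH3: carbonyl C bonded to C and –OCH3 → ester.
  CH(COOH): pendant –COOH: carbonyl C bonded to C and –OH → carboxylic acid.
  CH2Br: halogen on an sp³ carbon → alkyl halide.

acyl halide, alkyl halide, carboxylic acid, ester, ether, nitro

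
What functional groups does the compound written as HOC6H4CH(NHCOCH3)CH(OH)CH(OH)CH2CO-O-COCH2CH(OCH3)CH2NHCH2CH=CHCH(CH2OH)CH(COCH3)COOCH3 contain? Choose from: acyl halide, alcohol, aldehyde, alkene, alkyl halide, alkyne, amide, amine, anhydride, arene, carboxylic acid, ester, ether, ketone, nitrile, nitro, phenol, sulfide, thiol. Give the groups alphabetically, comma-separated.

alcohol, alkene, amide, amine, anhydride, arene, ester, ether, ketone, phenol

Reading the structure from left to right:
  HOC6H4: –OH attached directly to an aromatic ring → phenol (not alcohol); the ring itself is an arene.
  CH(NHCOCH3): pendant –NHC(=O)CH3: N bonded to a carbonyl → amide (not amine).
  CH(OH): –OH on an sp³ carbon → alcohol (secondary).
  CH(OH): –OH on an sp³ carbon → alcohol (secondary).
  CH2CO-O-COCH2: two acyl groups sharing one oxygen, –C(=O)–O–C(=O)– → anhydride.
  CH(OCH3): pendant –OCH3: C–O–C with sp³ C, no adjacent C=O → ether.
  CH2NHCH2: C–N–C with sp³ carbons and no adjacent C=O → amine (secondary).
  CH=CH: C=C double bond → alkene.
  CH(CH2OH): pendant –CH2OH on an sp³ backbone C → alcohol.
  CH(COCH3): pendant –COCH3: carbonyl C bonded to two carbons → ketone.
  COOCH3: –C(=O)OCH3: carbonyl C bonded to C and to –OCH3 → ester (not ketone + ether).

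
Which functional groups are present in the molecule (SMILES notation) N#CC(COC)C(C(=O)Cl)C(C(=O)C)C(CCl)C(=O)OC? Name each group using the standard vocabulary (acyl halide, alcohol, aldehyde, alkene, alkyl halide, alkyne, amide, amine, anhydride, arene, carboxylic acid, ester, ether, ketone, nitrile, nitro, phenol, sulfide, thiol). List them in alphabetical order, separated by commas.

acyl halide, alkyl halide, ester, ether, ketone, nitrile

Reading the structure from left to right:
  N≡C: N≡C–: carbon triple-bonded to nitrogen → nitrile.
  CH(CH2OCH3): pendant –CH2OCH3: C–O–C linkage → ether.
  CH(COCl): pendant –C(=O)X: carbonyl C bonded to C and halogen → acyl halide.
  CH(COCH3): pendant –COCH3: carbonyl C bonded to two carbons → ketone.
  CH(CH2Cl): pendant –CH2X: halogen on sp³ carbon → alkyl halide.
  COOCH3: –C(=O)OCH3: carbonyl C bonded to C and to –OCH3 → ester (not ketone + ether).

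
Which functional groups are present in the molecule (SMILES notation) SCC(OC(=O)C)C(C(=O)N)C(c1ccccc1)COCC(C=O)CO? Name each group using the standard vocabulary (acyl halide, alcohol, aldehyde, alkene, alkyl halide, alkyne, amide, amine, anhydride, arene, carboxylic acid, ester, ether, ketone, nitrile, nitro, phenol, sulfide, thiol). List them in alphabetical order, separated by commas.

Reading the structure from left to right:
  HSCH2: –SH on an sp³ carbon → thiol.
  CH(OCOCH3): pendant –OC(=O)CH3: an acyloxy group → ester.
  CH(CONH2): pendant –CONH2: carbonyl C bonded to C and N → amide.
  CH(C6H5): pendant –C6H5: benzene ring → arene.
  CH2OCH2: C–O–C with sp³ carbons on both sides and no adjacent C=O → ether.
  CH(CHO): pendant –CHO: carbonyl C bonded to C and H → aldehyde.
  CH2OH: –OH on an sp³ carbon → alcohol.

alcohol, aldehyde, amide, arene, ester, ether, thiol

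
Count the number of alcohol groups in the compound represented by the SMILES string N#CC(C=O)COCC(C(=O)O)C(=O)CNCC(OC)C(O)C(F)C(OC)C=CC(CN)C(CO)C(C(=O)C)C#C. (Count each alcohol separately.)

2

Taking each segment in turn:
  N≡C: N≡C–: carbon triple-bonded to nitrogen → nitrile.
  CH(CHO): pendant –CHO: carbonyl C bonded to C and H → aldehyde.
  CH2OCH2: C–O–C with sp³ carbons on both sides and no adjacent C=O → ether.
  CH(COOH): pendant –COOH: carbonyl C bonded to C and –OH → carboxylic acid.
  CO: –C(=O)– with carbon on both sides → ketone.
  CH2NHCH2: C–N–C with sp³ carbons and no adjacent C=O → amine (secondary).
  CH(OCH3): pendant –OCH3: C–O–C with sp³ C, no adjacent C=O → ether.
  CH(OH): –OH on an sp³ carbon → alcohol (secondary).
  CH(F): halogen on an sp³ carbon → alkyl halide.
  CH(OCH3): pendant –OCH3: C–O–C with sp³ C, no adjacent C=O → ether.
  CH=CH: C=C double bond → alkene.
  CH(CH2NH2): pendant –CH2NH2: N on sp³ C, no adjacent C=O → amine.
  CH(CH2OH): pendant –CH2OH on an sp³ backbone C → alcohol.
  CH(COCH3): pendant –COCH3: carbonyl C bonded to two carbons → ketone.
  C≡CH: C≡C triple bond → alkyne.
Alcohol appears at: CH(OH), CH(CH2OH) → 2.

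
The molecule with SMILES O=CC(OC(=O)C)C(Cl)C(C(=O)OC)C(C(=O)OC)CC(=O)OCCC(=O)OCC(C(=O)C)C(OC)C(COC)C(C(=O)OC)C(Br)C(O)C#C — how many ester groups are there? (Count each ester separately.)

Taking each segment in turn:
  OHC: terminal –CHO: carbonyl C bonded to H and C → aldehyde.
  CH(OCOCH3): pendant –OC(=O)CH3: an acyloxy group → ester.
  CH(Cl): halogen on an sp³ carbon → alkyl halide.
  CH(COOCH3): pendant –COOCH3: carbonyl C bonded to C and –OCH3 → ester.
  CH(COOCH3): pendant –COOCH3: carbonyl C bonded to C and –OCH3 → ester.
  CH2COOCH2: –C(=O)–O–C with C on the carbonyl side → ester.
  CH2COOCH2: –C(=O)–O–C with C on the carbonyl side → ester.
  CH(COCH3): pendant –COCH3: carbonyl C bonded to two carbons → ketone.
  CH(OCH3): pendant –OCH3: C–O–C with sp³ C, no adjacent C=O → ether.
  CH(CH2OCH3): pendant –CH2OCH3: C–O–C linkage → ether.
  CH(COOCH3): pendant –COOCH3: carbonyl C bonded to C and –OCH3 → ester.
  CH(Br): halogen on an sp³ carbon → alkyl halide.
  CH(OH): –OH on an sp³ carbon → alcohol (secondary).
  C≡CH: C≡C triple bond → alkyne.
Ester appears at: CH(OCOCH3), CH(COOCH3), CH(COOCH3), CH2COOCH2, CH2COOCH2, CH(COOCH3) → 6.

6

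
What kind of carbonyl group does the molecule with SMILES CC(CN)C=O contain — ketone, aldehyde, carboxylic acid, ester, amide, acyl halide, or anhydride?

The carbonyl is in the CHO segment: terminal –CHO: carbonyl C bonded to H and C → aldehyde.

aldehyde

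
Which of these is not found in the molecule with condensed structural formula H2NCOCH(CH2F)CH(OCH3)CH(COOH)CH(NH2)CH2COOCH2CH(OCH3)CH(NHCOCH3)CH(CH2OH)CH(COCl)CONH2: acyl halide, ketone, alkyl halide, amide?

ketone

amide: present (H2NCO — –C(=O)NH2: carbonyl C bonded to C and to N → amide (the N is not a separate amine)).
alkyl halide: present (CH(CH2F) — pendant –CH2X: halogen on sp³ carbon → alkyl halide).
acyl halide: present (CH(COCl) — pendant –C(=O)X: carbonyl C bonded to C and halogen → acyl halide).
ketone: absent. In CH2COOCH2, the C=O is bonded to an –O–C group, which defines an ester, not a ketone. In each of H2NCO, CH(NHCOCH3) and CONH2, the C=O is bonded to nitrogen, which defines an amide, not a ketone. In CH(COOH), the C=O bears an –OH, making it a carboxylic acid rather than a ketone. In CH(COCl), the C=O is bonded to a halogen, which defines an acyl halide, not a ketone.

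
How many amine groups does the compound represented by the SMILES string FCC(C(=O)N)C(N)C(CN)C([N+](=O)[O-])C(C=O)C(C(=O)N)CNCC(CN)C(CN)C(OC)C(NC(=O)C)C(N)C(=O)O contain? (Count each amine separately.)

halogen on an sp³ carbon → alkyl halide.
pendant –CONH2: carbonyl C bonded to C and N → amide.
–NH2 on an sp³ carbon with no adjacent C=O → amine.
pendant –CH2NH2: N on sp³ C, no adjacent C=O → amine.
–NO2 on an sp³ carbon → nitro (the N=O is not a carbonyl).
pendant –CHO: carbonyl C bonded to C and H → aldehyde.
pendant –CONH2: carbonyl C bonded to C and N → amide.
C–N–C with sp³ carbons and no adjacent C=O → amine (secondary).
pendant –CH2NH2: N on sp³ C, no adjacent C=O → amine.
pendant –CH2NH2: N on sp³ C, no adjacent C=O → amine.
pendant –OCH3: C–O–C with sp³ C, no adjacent C=O → ether.
pendant –NHC(=O)CH3: N bonded to a carbonyl → amide (not amine).
–NH2 on an sp³ carbon with no adjacent C=O → amine.
–COOH: carbonyl C bonded to –OH and C → carboxylic acid (the –OH is not a separate alcohol).
Amine appears at: CH(NH2), CH(CH2NH2), CH2NHCH2, CH(CH2NH2), CH(CH2NH2), CH(NH2) → 6.

6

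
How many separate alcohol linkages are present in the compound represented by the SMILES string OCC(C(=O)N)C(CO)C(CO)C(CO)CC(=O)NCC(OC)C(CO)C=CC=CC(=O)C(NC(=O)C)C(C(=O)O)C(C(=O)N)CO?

6

Reading the structure from left to right:
  HOCH2: HO– on an sp³ carbon → alcohol.
  CH(CONH2): pendant –CONH2: carbonyl C bonded to C and N → amide.
  CH(CH2OH): pendant –CH2OH on an sp³ backbone C → alcohol.
  CH(CH2OH): pendant –CH2OH on an sp³ backbone C → alcohol.
  CH(CH2OH): pendant –CH2OH on an sp³ backbone C → alcohol.
  CH2CONHCH2: –C(=O)–N– linkage → amide (the N is not an amine).
  CH(OCH3): pendant –OCH3: C–O–C with sp³ C, no adjacent C=O → ether.
  CH(CH2OH): pendant –CH2OH on an sp³ backbone C → alcohol.
  CH=CH: C=C double bond → alkene.
  CH=CH: C=C double bond → alkene.
  CO: –C(=O)– with carbon on both sides → ketone.
  CH(NHCOCH3): pendant –NHC(=O)CH3: N bonded to a carbonyl → amide (not amine).
  CH(COOH): pendant –COOH: carbonyl C bonded to C and –OH → carboxylic acid.
  CH(CONH2): pendant –CONH2: carbonyl C bonded to C and N → amide.
  CH2OH: –OH on an sp³ carbon → alcohol.
Alcohol appears at: HOCH2, CH(CH2OH), CH(CH2OH), CH(CH2OH), CH(CH2OH), CH2OH → 6.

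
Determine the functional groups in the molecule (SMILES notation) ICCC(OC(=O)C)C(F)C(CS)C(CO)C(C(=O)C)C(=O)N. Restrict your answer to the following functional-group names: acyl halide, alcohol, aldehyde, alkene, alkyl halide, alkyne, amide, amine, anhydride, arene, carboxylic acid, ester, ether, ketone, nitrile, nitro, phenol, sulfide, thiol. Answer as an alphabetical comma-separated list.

alcohol, alkyl halide, amide, ester, ketone, thiol

Reading the structure from left to right:
  ICH2: halogen on an sp³ carbon → alkyl halide.
  CH(OCOCH3): pendant –OC(=O)CH3: an acyloxy group → ester.
  CH(F): halogen on an sp³ carbon → alkyl halide.
  CH(CH2SH): pendant –CH2SH → thiol.
  CH(CH2OH): pendant –CH2OH on an sp³ backbone C → alcohol.
  CH(COCH3): pendant –COCH3: carbonyl C bonded to two carbons → ketone.
  CONH2: –C(=O)NH2: carbonyl C bonded to C and to N → amide (the N is not a separate amine).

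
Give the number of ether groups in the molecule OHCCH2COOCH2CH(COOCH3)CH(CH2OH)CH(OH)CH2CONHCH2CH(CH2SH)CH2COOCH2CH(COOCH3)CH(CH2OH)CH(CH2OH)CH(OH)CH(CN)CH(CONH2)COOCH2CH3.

terminal –CHO: carbonyl C bonded to H and C → aldehyde.
–C(=O)–O–C with C on the carbonyl side → ester.
pendant –COOCH3: carbonyl C bonded to C and –OCH3 → ester.
pendant –CH2OH on an sp³ backbone C → alcohol.
–OH on an sp³ carbon → alcohol (secondary).
–C(=O)–N– linkage → amide (the N is not an amine).
pendant –CH2SH → thiol.
–C(=O)–O–C with C on the carbonyl side → ester.
pendant –COOCH3: carbonyl C bonded to C and –OCH3 → ester.
pendant –CH2OH on an sp³ backbone C → alcohol.
pendant –CH2OH on an sp³ backbone C → alcohol.
–OH on an sp³ carbon → alcohol (secondary).
pendant –C≡N: nitrile.
pendant –CONH2: carbonyl C bonded to C and N → amide.
–C(=O)OCH2CH3: carbonyl C bonded to C and to –OEt → ester.
No segment is a ether: CH2COOCH2 is ester, not ether; CH(COOCH3) is ester, not ether; CH(CH2OH) is alcohol, not ether. → 0.

0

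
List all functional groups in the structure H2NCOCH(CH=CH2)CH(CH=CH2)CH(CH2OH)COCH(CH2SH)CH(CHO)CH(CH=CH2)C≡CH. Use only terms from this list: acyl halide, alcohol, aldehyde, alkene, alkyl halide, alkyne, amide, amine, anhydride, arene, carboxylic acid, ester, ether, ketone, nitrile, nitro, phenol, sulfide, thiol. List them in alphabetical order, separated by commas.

alcohol, aldehyde, alkene, alkyne, amide, ketone, thiol

Working along the chain:
  H2NCO: –C(=O)NH2: carbonyl C bonded to C and to N → amide (the N is not a separate amine).
  CH(CH=CH2): pendant –CH=CH2: C=C double bond → alkene.
  CH(CH=CH2): pendant –CH=CH2: C=C double bond → alkene.
  CH(CH2OH): pendant –CH2OH on an sp³ backbone C → alcohol.
  CO: –C(=O)– with carbon on both sides → ketone.
  CH(CH2SH): pendant –CH2SH → thiol.
  CH(CHO): pendant –CHO: carbonyl C bonded to C and H → aldehyde.
  CH(CH=CH2): pendant –CH=CH2: C=C double bond → alkene.
  C≡CH: C≡C triple bond → alkyne.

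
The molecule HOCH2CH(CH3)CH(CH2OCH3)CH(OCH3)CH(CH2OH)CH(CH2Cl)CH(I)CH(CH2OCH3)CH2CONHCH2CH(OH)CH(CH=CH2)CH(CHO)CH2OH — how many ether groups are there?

Taking each segment in turn:
  HOCH2: HO– on an sp³ carbon → alcohol.
  CH(CH2OCH3): pendant –CH2OCH3: C–O–C linkage → ether.
  CH(OCH3): pendant –OCH3: C–O–C with sp³ C, no adjacent C=O → ether.
  CH(CH2OH): pendant –CH2OH on an sp³ backbone C → alcohol.
  CH(CH2Cl): pendant –CH2X: halogen on sp³ carbon → alkyl halide.
  CH(I): halogen on an sp³ carbon → alkyl halide.
  CH(CH2OCH3): pendant –CH2OCH3: C–O–C linkage → ether.
  CH2CONHCH2: –C(=O)–N– linkage → amide (the N is not an amine).
  CH(OH): –OH on an sp³ carbon → alcohol (secondary).
  CH(CH=CH2): pendant –CH=CH2: C=C double bond → alkene.
  CH(CHO): pendant –CHO: carbonyl C bonded to C and H → aldehyde.
  CH2OH: –OH on an sp³ carbon → alcohol.
Ether appears at: CH(CH2OCH3), CH(OCH3), CH(CH2OCH3) → 3.

3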